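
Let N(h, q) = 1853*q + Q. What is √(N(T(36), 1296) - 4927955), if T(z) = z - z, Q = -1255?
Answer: 57*I*√778 ≈ 1589.9*I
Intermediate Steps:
T(z) = 0
N(h, q) = -1255 + 1853*q (N(h, q) = 1853*q - 1255 = -1255 + 1853*q)
√(N(T(36), 1296) - 4927955) = √((-1255 + 1853*1296) - 4927955) = √((-1255 + 2401488) - 4927955) = √(2400233 - 4927955) = √(-2527722) = 57*I*√778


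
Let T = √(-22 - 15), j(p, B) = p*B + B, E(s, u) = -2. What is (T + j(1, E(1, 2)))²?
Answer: (4 - I*√37)² ≈ -21.0 - 48.662*I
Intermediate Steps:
j(p, B) = B + B*p (j(p, B) = B*p + B = B + B*p)
T = I*√37 (T = √(-37) = I*√37 ≈ 6.0828*I)
(T + j(1, E(1, 2)))² = (I*√37 - 2*(1 + 1))² = (I*√37 - 2*2)² = (I*√37 - 4)² = (-4 + I*√37)²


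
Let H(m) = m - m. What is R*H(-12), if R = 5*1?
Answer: 0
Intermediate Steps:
R = 5
H(m) = 0
R*H(-12) = 5*0 = 0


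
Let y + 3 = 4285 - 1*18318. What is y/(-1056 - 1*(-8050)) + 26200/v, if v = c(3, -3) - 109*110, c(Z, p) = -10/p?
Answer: -13180787/3143803 ≈ -4.1926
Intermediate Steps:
y = -14036 (y = -3 + (4285 - 1*18318) = -3 + (4285 - 18318) = -3 - 14033 = -14036)
v = -35960/3 (v = -10/(-3) - 109*110 = -10*(-⅓) - 11990 = 10/3 - 11990 = -35960/3 ≈ -11987.)
y/(-1056 - 1*(-8050)) + 26200/v = -14036/(-1056 - 1*(-8050)) + 26200/(-35960/3) = -14036/(-1056 + 8050) + 26200*(-3/35960) = -14036/6994 - 1965/899 = -14036*1/6994 - 1965/899 = -7018/3497 - 1965/899 = -13180787/3143803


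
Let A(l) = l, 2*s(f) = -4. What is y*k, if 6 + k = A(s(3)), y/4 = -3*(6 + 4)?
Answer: 960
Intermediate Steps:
s(f) = -2 (s(f) = (½)*(-4) = -2)
y = -120 (y = 4*(-3*(6 + 4)) = 4*(-3*10) = 4*(-30) = -120)
k = -8 (k = -6 - 2 = -8)
y*k = -120*(-8) = 960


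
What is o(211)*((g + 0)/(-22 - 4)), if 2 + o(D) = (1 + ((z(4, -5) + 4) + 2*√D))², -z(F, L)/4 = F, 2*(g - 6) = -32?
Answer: 4815/13 - 220*√211/13 ≈ 124.56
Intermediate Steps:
g = -10 (g = 6 + (½)*(-32) = 6 - 16 = -10)
z(F, L) = -4*F
o(D) = -2 + (-11 + 2*√D)² (o(D) = -2 + (1 + ((-4*4 + 4) + 2*√D))² = -2 + (1 + ((-16 + 4) + 2*√D))² = -2 + (1 + (-12 + 2*√D))² = -2 + (-11 + 2*√D)²)
o(211)*((g + 0)/(-22 - 4)) = (-2 + (-11 + 2*√211)²)*((-10 + 0)/(-22 - 4)) = (-2 + (-11 + 2*√211)²)*(-10/(-26)) = (-2 + (-11 + 2*√211)²)*(-10*(-1/26)) = (-2 + (-11 + 2*√211)²)*(5/13) = -10/13 + 5*(-11 + 2*√211)²/13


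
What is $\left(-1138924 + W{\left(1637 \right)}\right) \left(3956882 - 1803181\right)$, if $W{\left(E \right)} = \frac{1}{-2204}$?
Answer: $- \frac{5406195476177397}{2204} \approx -2.4529 \cdot 10^{12}$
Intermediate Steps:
$W{\left(E \right)} = - \frac{1}{2204}$
$\left(-1138924 + W{\left(1637 \right)}\right) \left(3956882 - 1803181\right) = \left(-1138924 - \frac{1}{2204}\right) \left(3956882 - 1803181\right) = \left(- \frac{2510188497}{2204}\right) 2153701 = - \frac{5406195476177397}{2204}$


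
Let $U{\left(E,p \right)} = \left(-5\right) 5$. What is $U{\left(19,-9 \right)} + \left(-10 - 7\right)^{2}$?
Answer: $264$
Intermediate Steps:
$U{\left(E,p \right)} = -25$
$U{\left(19,-9 \right)} + \left(-10 - 7\right)^{2} = -25 + \left(-10 - 7\right)^{2} = -25 + \left(-17\right)^{2} = -25 + 289 = 264$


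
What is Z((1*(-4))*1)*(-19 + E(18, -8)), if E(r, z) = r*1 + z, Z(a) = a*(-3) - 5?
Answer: -63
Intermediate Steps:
Z(a) = -5 - 3*a (Z(a) = -3*a - 5 = -5 - 3*a)
E(r, z) = r + z
Z((1*(-4))*1)*(-19 + E(18, -8)) = (-5 - 3*1*(-4))*(-19 + (18 - 8)) = (-5 - (-12))*(-19 + 10) = (-5 - 3*(-4))*(-9) = (-5 + 12)*(-9) = 7*(-9) = -63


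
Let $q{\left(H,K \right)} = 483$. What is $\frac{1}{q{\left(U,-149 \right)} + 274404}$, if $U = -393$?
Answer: $\frac{1}{274887} \approx 3.6379 \cdot 10^{-6}$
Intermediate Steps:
$\frac{1}{q{\left(U,-149 \right)} + 274404} = \frac{1}{483 + 274404} = \frac{1}{274887}$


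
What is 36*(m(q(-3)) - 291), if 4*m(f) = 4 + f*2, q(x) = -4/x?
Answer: -10416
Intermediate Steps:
m(f) = 1 + f/2 (m(f) = (4 + f*2)/4 = (4 + 2*f)/4 = 1 + f/2)
36*(m(q(-3)) - 291) = 36*((1 + (-4/(-3))/2) - 291) = 36*((1 + (-4*(-1/3))/2) - 291) = 36*((1 + (1/2)*(4/3)) - 291) = 36*((1 + 2/3) - 291) = 36*(5/3 - 291) = 36*(-868/3) = -10416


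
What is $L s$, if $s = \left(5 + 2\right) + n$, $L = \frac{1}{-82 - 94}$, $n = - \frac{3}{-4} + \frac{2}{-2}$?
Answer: $- \frac{27}{704} \approx -0.038352$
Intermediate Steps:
$n = - \frac{1}{4}$ ($n = \left(-3\right) \left(- \frac{1}{4}\right) + 2 \left(- \frac{1}{2}\right) = \frac{3}{4} - 1 = - \frac{1}{4} \approx -0.25$)
$L = - \frac{1}{176}$ ($L = \frac{1}{-176} = - \frac{1}{176} \approx -0.0056818$)
$s = \frac{27}{4}$ ($s = \left(5 + 2\right) - \frac{1}{4} = 7 - \frac{1}{4} = \frac{27}{4} \approx 6.75$)
$L s = \left(- \frac{1}{176}\right) \frac{27}{4} = - \frac{27}{704}$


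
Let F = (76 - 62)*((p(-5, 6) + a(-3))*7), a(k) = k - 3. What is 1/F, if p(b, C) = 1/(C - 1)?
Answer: -5/2842 ≈ -0.0017593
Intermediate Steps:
a(k) = -3 + k
p(b, C) = 1/(-1 + C)
F = -2842/5 (F = (76 - 62)*((1/(-1 + 6) + (-3 - 3))*7) = 14*((1/5 - 6)*7) = 14*((⅕ - 6)*7) = 14*(-29/5*7) = 14*(-203/5) = -2842/5 ≈ -568.40)
1/F = 1/(-2842/5) = -5/2842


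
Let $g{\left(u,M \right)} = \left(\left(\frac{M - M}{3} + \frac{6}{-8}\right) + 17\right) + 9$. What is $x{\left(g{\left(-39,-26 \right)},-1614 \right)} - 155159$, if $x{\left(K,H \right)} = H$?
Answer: $-156773$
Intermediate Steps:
$g{\left(u,M \right)} = \frac{101}{4}$ ($g{\left(u,M \right)} = \left(\left(0 \cdot \frac{1}{3} + 6 \left(- \frac{1}{8}\right)\right) + 17\right) + 9 = \left(\left(0 - \frac{3}{4}\right) + 17\right) + 9 = \left(- \frac{3}{4} + 17\right) + 9 = \frac{65}{4} + 9 = \frac{101}{4}$)
$x{\left(g{\left(-39,-26 \right)},-1614 \right)} - 155159 = -1614 - 155159 = -156773$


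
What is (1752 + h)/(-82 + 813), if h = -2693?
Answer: -941/731 ≈ -1.2873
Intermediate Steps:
(1752 + h)/(-82 + 813) = (1752 - 2693)/(-82 + 813) = -941/731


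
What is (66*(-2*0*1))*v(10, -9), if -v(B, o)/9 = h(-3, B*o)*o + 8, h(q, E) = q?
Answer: 0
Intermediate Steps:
v(B, o) = -72 + 27*o (v(B, o) = -9*(-3*o + 8) = -9*(8 - 3*o) = -72 + 27*o)
(66*(-2*0*1))*v(10, -9) = (66*(-2*0*1))*(-72 + 27*(-9)) = (66*(0*1))*(-72 - 243) = (66*0)*(-315) = 0*(-315) = 0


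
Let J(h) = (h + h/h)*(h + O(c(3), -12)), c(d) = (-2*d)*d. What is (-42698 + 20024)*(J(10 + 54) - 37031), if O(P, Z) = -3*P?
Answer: 665731314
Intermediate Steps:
c(d) = -2*d²
J(h) = (1 + h)*(54 + h) (J(h) = (h + h/h)*(h - (-6)*3²) = (h + 1)*(h - (-6)*9) = (1 + h)*(h - 3*(-18)) = (1 + h)*(h + 54) = (1 + h)*(54 + h))
(-42698 + 20024)*(J(10 + 54) - 37031) = (-42698 + 20024)*((54 + (10 + 54)² + 55*(10 + 54)) - 37031) = -22674*((54 + 64² + 55*64) - 37031) = -22674*((54 + 4096 + 3520) - 37031) = -22674*(7670 - 37031) = -22674*(-29361) = 665731314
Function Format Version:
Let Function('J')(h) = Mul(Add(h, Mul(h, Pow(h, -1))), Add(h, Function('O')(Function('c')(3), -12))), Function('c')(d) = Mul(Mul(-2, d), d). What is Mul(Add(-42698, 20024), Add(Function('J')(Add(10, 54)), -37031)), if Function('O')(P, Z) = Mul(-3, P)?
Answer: 665731314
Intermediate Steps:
Function('c')(d) = Mul(-2, Pow(d, 2))
Function('J')(h) = Mul(Add(1, h), Add(54, h)) (Function('J')(h) = Mul(Add(h, Mul(h, Pow(h, -1))), Add(h, Mul(-3, Mul(-2, Pow(3, 2))))) = Mul(Add(h, 1), Add(h, Mul(-3, Mul(-2, 9)))) = Mul(Add(1, h), Add(h, Mul(-3, -18))) = Mul(Add(1, h), Add(h, 54)) = Mul(Add(1, h), Add(54, h)))
Mul(Add(-42698, 20024), Add(Function('J')(Add(10, 54)), -37031)) = Mul(Add(-42698, 20024), Add(Add(54, Pow(Add(10, 54), 2), Mul(55, Add(10, 54))), -37031)) = Mul(-22674, Add(Add(54, Pow(64, 2), Mul(55, 64)), -37031)) = Mul(-22674, Add(Add(54, 4096, 3520), -37031)) = Mul(-22674, Add(7670, -37031)) = Mul(-22674, -29361) = 665731314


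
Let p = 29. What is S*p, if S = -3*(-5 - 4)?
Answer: 783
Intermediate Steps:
S = 27 (S = -3*(-9) = 27)
S*p = 27*29 = 783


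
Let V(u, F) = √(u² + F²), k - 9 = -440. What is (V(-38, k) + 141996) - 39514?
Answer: 102482 + √187205 ≈ 1.0291e+5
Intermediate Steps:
k = -431 (k = 9 - 440 = -431)
V(u, F) = √(F² + u²)
(V(-38, k) + 141996) - 39514 = (√((-431)² + (-38)²) + 141996) - 39514 = (√(185761 + 1444) + 141996) - 39514 = (√187205 + 141996) - 39514 = (141996 + √187205) - 39514 = 102482 + √187205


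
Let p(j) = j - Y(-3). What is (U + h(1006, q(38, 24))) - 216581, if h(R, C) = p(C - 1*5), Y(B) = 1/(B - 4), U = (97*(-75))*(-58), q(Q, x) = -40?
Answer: 1437269/7 ≈ 2.0532e+5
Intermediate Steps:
U = 421950 (U = -7275*(-58) = 421950)
Y(B) = 1/(-4 + B)
p(j) = ⅐ + j (p(j) = j - 1/(-4 - 3) = j - 1/(-7) = j - 1*(-⅐) = j + ⅐ = ⅐ + j)
h(R, C) = -34/7 + C (h(R, C) = ⅐ + (C - 1*5) = ⅐ + (C - 5) = ⅐ + (-5 + C) = -34/7 + C)
(U + h(1006, q(38, 24))) - 216581 = (421950 + (-34/7 - 40)) - 216581 = (421950 - 314/7) - 216581 = 2953336/7 - 216581 = 1437269/7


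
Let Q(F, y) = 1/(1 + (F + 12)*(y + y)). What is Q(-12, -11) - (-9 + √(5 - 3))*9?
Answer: 82 - 9*√2 ≈ 69.272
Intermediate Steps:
Q(F, y) = 1/(1 + 2*y*(12 + F)) (Q(F, y) = 1/(1 + (12 + F)*(2*y)) = 1/(1 + 2*y*(12 + F)))
Q(-12, -11) - (-9 + √(5 - 3))*9 = 1/(1 + 24*(-11) + 2*(-12)*(-11)) - (-9 + √(5 - 3))*9 = 1/(1 - 264 + 264) - (-9 + √2)*9 = 1/1 - (-81 + 9*√2) = 1 + (81 - 9*√2) = 82 - 9*√2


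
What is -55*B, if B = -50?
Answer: 2750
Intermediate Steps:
-55*B = -55*(-50) = 2750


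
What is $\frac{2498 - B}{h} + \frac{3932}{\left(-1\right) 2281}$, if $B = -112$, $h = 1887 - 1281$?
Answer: $\frac{595103}{230381} \approx 2.5831$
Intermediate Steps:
$h = 606$
$\frac{2498 - B}{h} + \frac{3932}{\left(-1\right) 2281} = \frac{2498 - -112}{606} + \frac{3932}{\left(-1\right) 2281} = \left(2498 + 112\right) \frac{1}{606} + \frac{3932}{-2281} = 2610 \cdot \frac{1}{606} + 3932 \left(- \frac{1}{2281}\right) = \frac{435}{101} - \frac{3932}{2281} = \frac{595103}{230381}$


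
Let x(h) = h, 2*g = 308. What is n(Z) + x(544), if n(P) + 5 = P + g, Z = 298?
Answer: 991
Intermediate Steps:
g = 154 (g = (½)*308 = 154)
n(P) = 149 + P (n(P) = -5 + (P + 154) = -5 + (154 + P) = 149 + P)
n(Z) + x(544) = (149 + 298) + 544 = 447 + 544 = 991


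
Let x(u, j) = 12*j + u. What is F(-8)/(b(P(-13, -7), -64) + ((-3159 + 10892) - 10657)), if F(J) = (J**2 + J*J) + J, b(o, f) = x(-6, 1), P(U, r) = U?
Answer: -60/1459 ≈ -0.041124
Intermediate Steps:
x(u, j) = u + 12*j
b(o, f) = 6 (b(o, f) = -6 + 12*1 = -6 + 12 = 6)
F(J) = J + 2*J**2 (F(J) = (J**2 + J**2) + J = 2*J**2 + J = J + 2*J**2)
F(-8)/(b(P(-13, -7), -64) + ((-3159 + 10892) - 10657)) = (-8*(1 + 2*(-8)))/(6 + ((-3159 + 10892) - 10657)) = (-8*(1 - 16))/(6 + (7733 - 10657)) = (-8*(-15))/(6 - 2924) = 120/(-2918) = 120*(-1/2918) = -60/1459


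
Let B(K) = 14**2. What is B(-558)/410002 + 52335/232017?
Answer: 3583821667/15854572339 ≈ 0.22604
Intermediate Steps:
B(K) = 196
B(-558)/410002 + 52335/232017 = 196/410002 + 52335/232017 = 196*(1/410002) + 52335*(1/232017) = 98/205001 + 17445/77339 = 3583821667/15854572339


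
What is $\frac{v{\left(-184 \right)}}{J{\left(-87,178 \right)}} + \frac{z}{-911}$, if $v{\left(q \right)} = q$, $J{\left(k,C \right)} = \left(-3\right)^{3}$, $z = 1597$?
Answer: $\frac{124505}{24597} \approx 5.0618$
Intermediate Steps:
$J{\left(k,C \right)} = -27$
$\frac{v{\left(-184 \right)}}{J{\left(-87,178 \right)}} + \frac{z}{-911} = - \frac{184}{-27} + \frac{1597}{-911} = \left(-184\right) \left(- \frac{1}{27}\right) + 1597 \left(- \frac{1}{911}\right) = \frac{184}{27} - \frac{1597}{911} = \frac{124505}{24597}$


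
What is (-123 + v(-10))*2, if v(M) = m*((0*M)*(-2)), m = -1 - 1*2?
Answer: -246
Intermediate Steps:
m = -3 (m = -1 - 2 = -3)
v(M) = 0 (v(M) = -3*0*M*(-2) = -0*(-2) = -3*0 = 0)
(-123 + v(-10))*2 = (-123 + 0)*2 = -123*2 = -246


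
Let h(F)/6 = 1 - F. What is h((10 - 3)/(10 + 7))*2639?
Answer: 158340/17 ≈ 9314.1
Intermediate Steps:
h(F) = 6 - 6*F (h(F) = 6*(1 - F) = 6 - 6*F)
h((10 - 3)/(10 + 7))*2639 = (6 - 6*(10 - 3)/(10 + 7))*2639 = (6 - 42/17)*2639 = (60/17)*2639 = 158340/17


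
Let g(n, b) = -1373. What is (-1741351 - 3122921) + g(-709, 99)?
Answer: -4865645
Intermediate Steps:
(-1741351 - 3122921) + g(-709, 99) = (-1741351 - 3122921) - 1373 = -4864272 - 1373 = -4865645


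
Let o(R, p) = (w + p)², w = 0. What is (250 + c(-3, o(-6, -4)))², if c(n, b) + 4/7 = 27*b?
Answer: 22752900/49 ≈ 4.6435e+5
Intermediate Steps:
o(R, p) = p² (o(R, p) = (0 + p)² = p²)
c(n, b) = -4/7 + 27*b
(250 + c(-3, o(-6, -4)))² = (250 + (-4/7 + 27*(-4)²))² = (250 + (-4/7 + 27*16))² = (250 + (-4/7 + 432))² = (250 + 3020/7)² = (4770/7)² = 22752900/49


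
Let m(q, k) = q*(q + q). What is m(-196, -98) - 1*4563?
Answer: 72269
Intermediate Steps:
m(q, k) = 2*q² (m(q, k) = q*(2*q) = 2*q²)
m(-196, -98) - 1*4563 = 2*(-196)² - 1*4563 = 2*38416 - 4563 = 76832 - 4563 = 72269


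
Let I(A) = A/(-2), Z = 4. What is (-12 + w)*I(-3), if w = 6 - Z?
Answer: -15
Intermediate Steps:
I(A) = -A/2 (I(A) = A*(-1/2) = -A/2)
w = 2 (w = 6 - 1*4 = 6 - 4 = 2)
(-12 + w)*I(-3) = (-12 + 2)*(-1/2*(-3)) = -10*3/2 = -15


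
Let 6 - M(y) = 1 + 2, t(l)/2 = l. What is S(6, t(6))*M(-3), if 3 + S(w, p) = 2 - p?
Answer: -39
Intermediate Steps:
t(l) = 2*l
S(w, p) = -1 - p (S(w, p) = -3 + (2 - p) = -1 - p)
M(y) = 3 (M(y) = 6 - (1 + 2) = 6 - 1*3 = 6 - 3 = 3)
S(6, t(6))*M(-3) = (-1 - 2*6)*3 = (-1 - 1*12)*3 = (-1 - 12)*3 = -13*3 = -39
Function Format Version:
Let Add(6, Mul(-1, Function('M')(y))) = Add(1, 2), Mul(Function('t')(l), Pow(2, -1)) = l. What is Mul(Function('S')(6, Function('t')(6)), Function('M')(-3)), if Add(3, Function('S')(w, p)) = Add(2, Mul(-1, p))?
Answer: -39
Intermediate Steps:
Function('t')(l) = Mul(2, l)
Function('S')(w, p) = Add(-1, Mul(-1, p)) (Function('S')(w, p) = Add(-3, Add(2, Mul(-1, p))) = Add(-1, Mul(-1, p)))
Function('M')(y) = 3 (Function('M')(y) = Add(6, Mul(-1, Add(1, 2))) = Add(6, Mul(-1, 3)) = Add(6, -3) = 3)
Mul(Function('S')(6, Function('t')(6)), Function('M')(-3)) = Mul(Add(-1, Mul(-1, Mul(2, 6))), 3) = Mul(Add(-1, Mul(-1, 12)), 3) = Mul(Add(-1, -12), 3) = Mul(-13, 3) = -39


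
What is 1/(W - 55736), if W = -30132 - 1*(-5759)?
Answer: -1/80109 ≈ -1.2483e-5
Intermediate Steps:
W = -24373 (W = -30132 + 5759 = -24373)
1/(W - 55736) = 1/(-24373 - 55736) = 1/(-80109) = -1/80109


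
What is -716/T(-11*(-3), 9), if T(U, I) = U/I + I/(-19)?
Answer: -20406/91 ≈ -224.24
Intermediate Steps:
T(U, I) = -I/19 + U/I (T(U, I) = U/I + I*(-1/19) = U/I - I/19 = -I/19 + U/I)
-716/T(-11*(-3), 9) = -716/(-1/19*9 - 11*(-3)/9) = -716/(-9/19 + 33*(1/9)) = -716/(-9/19 + 11/3) = -716/182/57 = -716*57/182 = -20406/91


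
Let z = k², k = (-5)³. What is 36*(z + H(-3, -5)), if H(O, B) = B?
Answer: 562320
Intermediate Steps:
k = -125
z = 15625 (z = (-125)² = 15625)
36*(z + H(-3, -5)) = 36*(15625 - 5) = 36*15620 = 562320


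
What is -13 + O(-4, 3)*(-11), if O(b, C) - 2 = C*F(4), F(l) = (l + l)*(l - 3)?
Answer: -299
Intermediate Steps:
F(l) = 2*l*(-3 + l) (F(l) = (2*l)*(-3 + l) = 2*l*(-3 + l))
O(b, C) = 2 + 8*C (O(b, C) = 2 + C*(2*4*(-3 + 4)) = 2 + C*(2*4*1) = 2 + C*8 = 2 + 8*C)
-13 + O(-4, 3)*(-11) = -13 + (2 + 8*3)*(-11) = -13 + (2 + 24)*(-11) = -13 + 26*(-11) = -13 - 286 = -299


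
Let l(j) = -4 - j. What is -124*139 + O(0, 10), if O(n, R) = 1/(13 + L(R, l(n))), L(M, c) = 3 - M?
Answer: -103415/6 ≈ -17236.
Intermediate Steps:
O(n, R) = 1/(16 - R) (O(n, R) = 1/(13 + (3 - R)) = 1/(16 - R))
-124*139 + O(0, 10) = -124*139 - 1/(-16 + 10) = -17236 - 1/(-6) = -17236 - 1*(-⅙) = -17236 + ⅙ = -103415/6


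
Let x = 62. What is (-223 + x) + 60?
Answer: -101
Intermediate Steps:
(-223 + x) + 60 = (-223 + 62) + 60 = -161 + 60 = -101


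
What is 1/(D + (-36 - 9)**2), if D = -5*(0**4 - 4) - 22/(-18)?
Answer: 9/18416 ≈ 0.00048871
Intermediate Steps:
D = 191/9 (D = -5*(0 - 4) - 1/18*(-22) = -5*(-4) + 11/9 = 20 + 11/9 = 191/9 ≈ 21.222)
1/(D + (-36 - 9)**2) = 1/(191/9 + (-36 - 9)**2) = 1/(191/9 + (-45)**2) = 1/(191/9 + 2025) = 1/(18416/9) = 9/18416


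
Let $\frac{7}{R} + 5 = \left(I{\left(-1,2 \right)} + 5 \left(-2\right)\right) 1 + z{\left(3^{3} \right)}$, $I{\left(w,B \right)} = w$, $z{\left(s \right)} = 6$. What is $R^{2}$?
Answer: $\frac{49}{100} \approx 0.49$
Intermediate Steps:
$R = - \frac{7}{10}$ ($R = \frac{7}{-5 + \left(\left(-1 + 5 \left(-2\right)\right) 1 + 6\right)} = \frac{7}{-5 + \left(\left(-1 - 10\right) 1 + 6\right)} = \frac{7}{-5 + \left(\left(-11\right) 1 + 6\right)} = \frac{7}{-5 + \left(-11 + 6\right)} = \frac{7}{-5 - 5} = \frac{7}{-10} = 7 \left(- \frac{1}{10}\right) = - \frac{7}{10} \approx -0.7$)
$R^{2} = \left(- \frac{7}{10}\right)^{2} = \frac{49}{100}$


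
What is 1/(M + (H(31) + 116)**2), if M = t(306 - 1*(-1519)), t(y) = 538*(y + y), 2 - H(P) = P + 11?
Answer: 1/1969476 ≈ 5.0775e-7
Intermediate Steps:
H(P) = -9 - P (H(P) = 2 - (P + 11) = 2 - (11 + P) = 2 + (-11 - P) = -9 - P)
t(y) = 1076*y (t(y) = 538*(2*y) = 1076*y)
M = 1963700 (M = 1076*(306 - 1*(-1519)) = 1076*(306 + 1519) = 1076*1825 = 1963700)
1/(M + (H(31) + 116)**2) = 1/(1963700 + ((-9 - 1*31) + 116)**2) = 1/(1963700 + ((-9 - 31) + 116)**2) = 1/(1963700 + (-40 + 116)**2) = 1/(1963700 + 76**2) = 1/(1963700 + 5776) = 1/1969476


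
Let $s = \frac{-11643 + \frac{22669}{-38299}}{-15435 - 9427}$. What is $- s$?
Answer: $- \frac{222968963}{476094869} \approx -0.46833$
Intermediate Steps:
$s = \frac{222968963}{476094869}$ ($s = \frac{-11643 + 22669 \left(- \frac{1}{38299}\right)}{-24862} = \left(-11643 - \frac{22669}{38299}\right) \left(- \frac{1}{24862}\right) = \left(- \frac{445937926}{38299}\right) \left(- \frac{1}{24862}\right) = \frac{222968963}{476094869} \approx 0.46833$)
$- s = \left(-1\right) \frac{222968963}{476094869} = - \frac{222968963}{476094869}$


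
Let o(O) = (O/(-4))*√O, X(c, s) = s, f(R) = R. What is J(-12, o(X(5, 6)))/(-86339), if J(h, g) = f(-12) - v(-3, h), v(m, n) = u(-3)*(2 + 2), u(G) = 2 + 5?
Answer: 40/86339 ≈ 0.00046329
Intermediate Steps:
u(G) = 7
o(O) = -O^(3/2)/4 (o(O) = (O*(-¼))*√O = (-O/4)*√O = -O^(3/2)/4)
v(m, n) = 28 (v(m, n) = 7*(2 + 2) = 7*4 = 28)
J(h, g) = -40 (J(h, g) = -12 - 1*28 = -12 - 28 = -40)
J(-12, o(X(5, 6)))/(-86339) = -40/(-86339) = -40*(-1/86339) = 40/86339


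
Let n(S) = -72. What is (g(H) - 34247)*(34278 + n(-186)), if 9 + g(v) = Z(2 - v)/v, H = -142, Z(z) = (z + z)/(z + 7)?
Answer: -12562451776320/10721 ≈ -1.1718e+9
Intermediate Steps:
Z(z) = 2*z/(7 + z) (Z(z) = (2*z)/(7 + z) = 2*z/(7 + z))
g(v) = -9 + 2*(2 - v)/(v*(9 - v)) (g(v) = -9 + (2*(2 - v)/(7 + (2 - v)))/v = -9 + (2*(2 - v)/(9 - v))/v = -9 + 2*(2 - v)/(v*(9 - v)))
(g(H) - 34247)*(34278 + n(-186)) = ((-4 - 9*(-142)**2 + 83*(-142))/((-142)*(-9 - 142)) - 34247)*(34278 - 72) = (-1/142*(-4 - 9*20164 - 11786)/(-151) - 34247)*34206 = (-1/142*(-1/151)*(-4 - 181476 - 11786) - 34247)*34206 = (-1/142*(-1/151)*(-193266) - 34247)*34206 = (-96633/10721 - 34247)*34206 = -367258720/10721*34206 = -12562451776320/10721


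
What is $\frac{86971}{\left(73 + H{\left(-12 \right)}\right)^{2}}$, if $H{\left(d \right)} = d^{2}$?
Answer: $\frac{86971}{47089} \approx 1.8469$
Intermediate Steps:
$\frac{86971}{\left(73 + H{\left(-12 \right)}\right)^{2}} = \frac{86971}{\left(73 + \left(-12\right)^{2}\right)^{2}} = \frac{86971}{\left(73 + 144\right)^{2}} = \frac{86971}{217^{2}} = \frac{86971}{47089}$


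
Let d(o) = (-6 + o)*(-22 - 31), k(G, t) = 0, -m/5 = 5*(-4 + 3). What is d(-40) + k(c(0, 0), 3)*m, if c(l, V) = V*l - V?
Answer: 2438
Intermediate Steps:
m = 25 (m = -25*(-4 + 3) = -25*(-1) = -5*(-5) = 25)
c(l, V) = -V + V*l
d(o) = 318 - 53*o (d(o) = (-6 + o)*(-53) = 318 - 53*o)
d(-40) + k(c(0, 0), 3)*m = (318 - 53*(-40)) + 0*25 = (318 + 2120) + 0 = 2438 + 0 = 2438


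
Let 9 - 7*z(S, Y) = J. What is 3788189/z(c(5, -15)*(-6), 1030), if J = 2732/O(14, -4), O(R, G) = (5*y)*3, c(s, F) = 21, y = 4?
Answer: -397759845/548 ≈ -7.2584e+5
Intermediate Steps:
O(R, G) = 60 (O(R, G) = (5*4)*3 = 20*3 = 60)
J = 683/15 (J = 2732/60 = 2732*(1/60) = 683/15 ≈ 45.533)
z(S, Y) = -548/105 (z(S, Y) = 9/7 - ⅐*683/15 = 9/7 - 683/105 = -548/105)
3788189/z(c(5, -15)*(-6), 1030) = 3788189/(-548/105) = 3788189*(-105/548) = -397759845/548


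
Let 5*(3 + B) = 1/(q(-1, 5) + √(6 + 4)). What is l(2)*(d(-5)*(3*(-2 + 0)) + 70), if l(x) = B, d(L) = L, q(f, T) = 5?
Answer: -880/3 - 4*√10/3 ≈ -297.55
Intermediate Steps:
B = -3 + 1/(5*(5 + √10)) (B = -3 + 1/(5*(5 + √(6 + 4))) = -3 + 1/(5*(5 + √10)) ≈ -2.9755)
l(x) = -44/15 - √10/75
l(2)*(d(-5)*(3*(-2 + 0)) + 70) = (-44/15 - √10/75)*(-15*(-2 + 0) + 70) = (-44/15 - √10/75)*(-15*(-2) + 70) = (-44/15 - √10/75)*(-5*(-6) + 70) = (-44/15 - √10/75)*(30 + 70) = (-44/15 - √10/75)*100 = -880/3 - 4*√10/3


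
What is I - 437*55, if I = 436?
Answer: -23599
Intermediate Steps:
I - 437*55 = 436 - 437*55 = 436 - 24035 = -23599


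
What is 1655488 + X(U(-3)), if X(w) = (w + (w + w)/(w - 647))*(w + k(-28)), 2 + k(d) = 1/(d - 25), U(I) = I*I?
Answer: 528120652/319 ≈ 1.6556e+6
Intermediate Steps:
U(I) = I²
k(d) = -2 + 1/(-25 + d) (k(d) = -2 + 1/(d - 25) = -2 + 1/(-25 + d))
X(w) = (-107/53 + w)*(w + 2*w/(-647 + w)) (X(w) = (w + (w + w)/(w - 647))*(w + (51 - 2*(-28))/(-25 - 28)) = (w + (2*w)/(-647 + w))*(w + (51 + 56)/(-53)) = (w + 2*w/(-647 + w))*(w - 1/53*107) = (w + 2*w/(-647 + w))*(w - 107/53) = (w + 2*w/(-647 + w))*(-107/53 + w) = (-107/53 + w)*(w + 2*w/(-647 + w)))
1655488 + X(U(-3)) = 1655488 + (1/53)*(-3)²*(69015 - 34292*(-3)² + 53*((-3)²)²)/(-647 + (-3)²) = 1655488 + (1/53)*9*(69015 - 34292*9 + 53*9²)/(-647 + 9) = 1655488 + (1/53)*9*(69015 - 308628 + 53*81)/(-638) = 1655488 + (1/53)*9*(-1/638)*(69015 - 308628 + 4293) = 1655488 + (1/53)*9*(-1/638)*(-235320) = 1655488 + 19980/319 = 528120652/319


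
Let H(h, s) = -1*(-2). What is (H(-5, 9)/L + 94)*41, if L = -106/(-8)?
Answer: 204590/53 ≈ 3860.2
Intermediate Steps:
H(h, s) = 2
L = 53/4 (L = -106*(-⅛) = 53/4 ≈ 13.250)
(H(-5, 9)/L + 94)*41 = (2/(53/4) + 94)*41 = (2*(4/53) + 94)*41 = (8/53 + 94)*41 = (4990/53)*41 = 204590/53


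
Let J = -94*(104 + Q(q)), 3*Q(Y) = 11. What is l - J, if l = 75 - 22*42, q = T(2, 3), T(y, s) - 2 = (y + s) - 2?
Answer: 27815/3 ≈ 9271.7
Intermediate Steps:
T(y, s) = s + y (T(y, s) = 2 + ((y + s) - 2) = 2 + ((s + y) - 2) = 2 + (-2 + s + y) = s + y)
q = 5 (q = 3 + 2 = 5)
Q(Y) = 11/3 (Q(Y) = (1/3)*11 = 11/3)
l = -849 (l = 75 - 924 = -849)
J = -30362/3 (J = -94*(104 + 11/3) = -94*323/3 = -30362/3 ≈ -10121.)
l - J = -849 - 1*(-30362/3) = -849 + 30362/3 = 27815/3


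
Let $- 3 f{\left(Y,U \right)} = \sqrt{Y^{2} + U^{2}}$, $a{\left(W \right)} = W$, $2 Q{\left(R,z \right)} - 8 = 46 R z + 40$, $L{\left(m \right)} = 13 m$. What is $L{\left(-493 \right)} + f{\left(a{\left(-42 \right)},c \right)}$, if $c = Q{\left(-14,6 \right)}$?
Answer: $-6409 - 2 \sqrt{101173} \approx -7045.2$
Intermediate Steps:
$Q{\left(R,z \right)} = 24 + 23 R z$ ($Q{\left(R,z \right)} = 4 + \frac{46 R z + 40}{2} = 4 + \frac{40 + 46 R z}{2} = 4 + \left(20 + 23 R z\right) = 24 + 23 R z$)
$c = -1908$ ($c = 24 + 23 \left(-14\right) 6 = 24 - 1932 = -1908$)
$f{\left(Y,U \right)} = - \frac{\sqrt{U^{2} + Y^{2}}}{3}$ ($f{\left(Y,U \right)} = - \frac{\sqrt{Y^{2} + U^{2}}}{3} = - \frac{\sqrt{U^{2} + Y^{2}}}{3}$)
$L{\left(-493 \right)} + f{\left(a{\left(-42 \right)},c \right)} = 13 \left(-493\right) - \frac{\sqrt{\left(-1908\right)^{2} + \left(-42\right)^{2}}}{3} = -6409 - \frac{\sqrt{3640464 + 1764}}{3} = -6409 - \frac{\sqrt{3642228}}{3} = -6409 - \frac{6 \sqrt{101173}}{3} = -6409 - 2 \sqrt{101173}$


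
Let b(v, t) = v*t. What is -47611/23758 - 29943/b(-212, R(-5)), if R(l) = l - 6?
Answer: -411207323/27701828 ≈ -14.844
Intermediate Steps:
R(l) = -6 + l
b(v, t) = t*v
-47611/23758 - 29943/b(-212, R(-5)) = -47611/23758 - 29943*(-1/(212*(-6 - 5))) = -47611*1/23758 - 29943/((-11*(-212))) = -47611/23758 - 29943/2332 = -411207323/27701828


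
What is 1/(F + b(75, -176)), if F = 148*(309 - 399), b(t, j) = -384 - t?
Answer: -1/13779 ≈ -7.2574e-5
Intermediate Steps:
F = -13320 (F = 148*(-90) = -13320)
1/(F + b(75, -176)) = 1/(-13320 + (-384 - 1*75)) = 1/(-13320 + (-384 - 75)) = 1/(-13320 - 459) = 1/(-13779) = -1/13779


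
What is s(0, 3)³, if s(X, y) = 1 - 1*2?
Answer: -1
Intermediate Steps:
s(X, y) = -1 (s(X, y) = 1 - 2 = -1)
s(0, 3)³ = (-1)³ = -1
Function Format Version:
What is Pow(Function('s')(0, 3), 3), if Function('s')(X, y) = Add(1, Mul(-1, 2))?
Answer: -1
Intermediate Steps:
Function('s')(X, y) = -1 (Function('s')(X, y) = Add(1, -2) = -1)
Pow(Function('s')(0, 3), 3) = Pow(-1, 3) = -1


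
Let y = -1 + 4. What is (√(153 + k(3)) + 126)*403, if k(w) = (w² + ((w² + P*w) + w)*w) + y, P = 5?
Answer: 50778 + 403*√246 ≈ 57099.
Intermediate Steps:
y = 3
k(w) = 3 + w² + w*(w² + 6*w) (k(w) = (w² + ((w² + 5*w) + w)*w) + 3 = (w² + (w² + 6*w)*w) + 3 = (w² + w*(w² + 6*w)) + 3 = 3 + w² + w*(w² + 6*w))
(√(153 + k(3)) + 126)*403 = (√(153 + (3 + 3³ + 7*3²)) + 126)*403 = (√(153 + (3 + 27 + 7*9)) + 126)*403 = (√(153 + (3 + 27 + 63)) + 126)*403 = (√(153 + 93) + 126)*403 = (√246 + 126)*403 = (126 + √246)*403 = 50778 + 403*√246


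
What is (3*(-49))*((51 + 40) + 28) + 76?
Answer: -17417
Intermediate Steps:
(3*(-49))*((51 + 40) + 28) + 76 = -147*(91 + 28) + 76 = -147*119 + 76 = -17493 + 76 = -17417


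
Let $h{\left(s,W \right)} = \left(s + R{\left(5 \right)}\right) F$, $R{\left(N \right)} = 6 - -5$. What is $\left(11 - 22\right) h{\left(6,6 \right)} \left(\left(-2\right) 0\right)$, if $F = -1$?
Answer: $0$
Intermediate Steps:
$R{\left(N \right)} = 11$ ($R{\left(N \right)} = 6 + 5 = 11$)
$h{\left(s,W \right)} = -11 - s$ ($h{\left(s,W \right)} = \left(s + 11\right) \left(-1\right) = \left(11 + s\right) \left(-1\right) = -11 - s$)
$\left(11 - 22\right) h{\left(6,6 \right)} \left(\left(-2\right) 0\right) = \left(11 - 22\right) \left(-11 - 6\right) \left(\left(-2\right) 0\right) = \left(11 - 22\right) \left(-11 - 6\right) 0 = \left(-11\right) \left(-17\right) 0 = 187 \cdot 0 = 0$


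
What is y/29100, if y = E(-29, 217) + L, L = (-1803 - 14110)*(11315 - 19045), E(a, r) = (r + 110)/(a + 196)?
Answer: 20542251157/4859700 ≈ 4227.1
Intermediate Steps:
E(a, r) = (110 + r)/(196 + a)
L = 123007490 (L = -15913*(-7730) = 123007490)
y = 20542251157/167 (y = (110 + 217)/(196 - 29) + 123007490 = 327/167 + 123007490 = 20542251157/167 ≈ 1.2301e+8)
y/29100 = (20542251157/167)/29100 = (20542251157/167)*(1/29100) = 20542251157/4859700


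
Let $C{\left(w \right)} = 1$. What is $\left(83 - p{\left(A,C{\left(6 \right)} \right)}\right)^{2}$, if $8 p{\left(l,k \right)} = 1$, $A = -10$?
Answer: $\frac{439569}{64} \approx 6868.3$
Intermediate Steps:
$p{\left(l,k \right)} = \frac{1}{8}$ ($p{\left(l,k \right)} = \frac{1}{8} \cdot 1 = \frac{1}{8}$)
$\left(83 - p{\left(A,C{\left(6 \right)} \right)}\right)^{2} = \left(83 - \frac{1}{8}\right)^{2} = \left(\frac{663}{8}\right)^{2} = \frac{439569}{64}$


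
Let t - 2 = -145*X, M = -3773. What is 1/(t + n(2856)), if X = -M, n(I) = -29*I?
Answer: -1/629907 ≈ -1.5875e-6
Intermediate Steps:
X = 3773 (X = -1*(-3773) = 3773)
t = -547083 (t = 2 - 145*3773 = 2 - 547085 = -547083)
1/(t + n(2856)) = 1/(-547083 - 29*2856) = 1/(-547083 - 82824) = 1/(-629907) = -1/629907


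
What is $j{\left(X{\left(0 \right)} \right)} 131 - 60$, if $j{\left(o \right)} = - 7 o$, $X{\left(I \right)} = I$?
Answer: $-60$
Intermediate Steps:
$j{\left(X{\left(0 \right)} \right)} 131 - 60 = \left(-7\right) 0 \cdot 131 - 60 = 0 \cdot 131 - 60 = 0 - 60 = -60$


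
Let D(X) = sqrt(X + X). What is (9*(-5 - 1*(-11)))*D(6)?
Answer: 108*sqrt(3) ≈ 187.06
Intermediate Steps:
D(X) = sqrt(2)*sqrt(X) (D(X) = sqrt(2*X) = sqrt(2)*sqrt(X))
(9*(-5 - 1*(-11)))*D(6) = (9*(-5 - 1*(-11)))*(sqrt(2)*sqrt(6)) = (9*(-5 + 11))*(2*sqrt(3)) = (9*6)*(2*sqrt(3)) = 54*(2*sqrt(3)) = 108*sqrt(3)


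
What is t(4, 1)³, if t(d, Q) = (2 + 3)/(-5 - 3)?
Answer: -125/512 ≈ -0.24414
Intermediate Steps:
t(d, Q) = -5/8 (t(d, Q) = 5/(-8) = 5*(-⅛) = -5/8)
t(4, 1)³ = (-5/8)³ = -125/512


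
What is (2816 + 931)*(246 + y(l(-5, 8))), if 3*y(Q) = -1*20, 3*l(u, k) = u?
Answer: 896782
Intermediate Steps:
l(u, k) = u/3
y(Q) = -20/3 (y(Q) = (-1*20)/3 = (⅓)*(-20) = -20/3)
(2816 + 931)*(246 + y(l(-5, 8))) = (2816 + 931)*(246 - 20/3) = 3747*(718/3) = 896782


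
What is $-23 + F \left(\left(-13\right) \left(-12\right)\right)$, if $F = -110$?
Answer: $-17183$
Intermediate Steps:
$-23 + F \left(\left(-13\right) \left(-12\right)\right) = -23 - 110 \left(\left(-13\right) \left(-12\right)\right) = -23 - 17160 = -17183$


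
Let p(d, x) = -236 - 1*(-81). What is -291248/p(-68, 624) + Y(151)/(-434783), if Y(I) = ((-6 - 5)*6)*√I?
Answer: 291248/155 + 66*√151/434783 ≈ 1879.0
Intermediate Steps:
p(d, x) = -155 (p(d, x) = -236 + 81 = -155)
Y(I) = -66*√I (Y(I) = (-11*6)*√I = -66*√I)
-291248/p(-68, 624) + Y(151)/(-434783) = -291248/(-155) - 66*√151/(-434783) = -291248*(-1/155) - 66*√151*(-1/434783) = 291248/155 + 66*√151/434783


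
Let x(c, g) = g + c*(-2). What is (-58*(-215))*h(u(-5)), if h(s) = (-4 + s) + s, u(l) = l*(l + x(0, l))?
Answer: 1197120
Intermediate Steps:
x(c, g) = g - 2*c
u(l) = 2*l² (u(l) = l*(l + (l - 2*0)) = l*(l + (l + 0)) = l*(l + l) = l*(2*l) = 2*l²)
h(s) = -4 + 2*s
(-58*(-215))*h(u(-5)) = (-58*(-215))*(-4 + 2*(2*(-5)²)) = 12470*(-4 + 2*(2*25)) = 12470*(-4 + 2*50) = 12470*(-4 + 100) = 12470*96 = 1197120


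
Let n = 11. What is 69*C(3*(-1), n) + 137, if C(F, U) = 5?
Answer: 482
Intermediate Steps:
69*C(3*(-1), n) + 137 = 69*5 + 137 = 345 + 137 = 482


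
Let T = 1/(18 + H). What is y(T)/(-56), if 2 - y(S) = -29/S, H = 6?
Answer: -349/28 ≈ -12.464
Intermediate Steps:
T = 1/24 (T = 1/(18 + 6) = 1/24 ≈ 0.041667)
y(S) = 2 + 29/S (y(S) = 2 - (-29)/S = 2 + 29/S)
y(T)/(-56) = (2 + 29/(1/24))/(-56) = (2 + 29*24)*(-1/56) = (2 + 696)*(-1/56) = 698*(-1/56) = -349/28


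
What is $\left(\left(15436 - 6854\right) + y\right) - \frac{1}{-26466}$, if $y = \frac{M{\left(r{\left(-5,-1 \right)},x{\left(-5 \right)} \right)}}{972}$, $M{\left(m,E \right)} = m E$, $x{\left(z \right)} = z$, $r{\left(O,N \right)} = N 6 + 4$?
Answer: $\frac{9198825154}{1071873} \approx 8582.0$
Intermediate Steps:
$r{\left(O,N \right)} = 4 + 6 N$ ($r{\left(O,N \right)} = 6 N + 4 = 4 + 6 N$)
$M{\left(m,E \right)} = E m$
$y = \frac{5}{486}$ ($y = \frac{\left(-5\right) \left(4 + 6 \left(-1\right)\right)}{972} = - 5 \left(4 - 6\right) \frac{1}{972} = \left(-5\right) \left(-2\right) \frac{1}{972} = 10 \cdot \frac{1}{972} = \frac{5}{486} \approx 0.010288$)
$\left(\left(15436 - 6854\right) + y\right) - \frac{1}{-26466} = \left(\left(15436 - 6854\right) + \frac{5}{486}\right) - \frac{1}{-26466} = \left(8582 + \frac{5}{486}\right) - - \frac{1}{26466} = \frac{4170857}{486} + \frac{1}{26466} = \frac{9198825154}{1071873}$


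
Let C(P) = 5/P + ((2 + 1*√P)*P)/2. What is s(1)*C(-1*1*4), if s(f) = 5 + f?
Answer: -63/2 - 24*I ≈ -31.5 - 24.0*I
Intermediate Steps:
C(P) = 5/P + P*(2 + √P)/2 (C(P) = 5/P + ((2 + √P)*P)*(½) = 5/P + (P*(2 + √P))*(½) = 5/P + P*(2 + √P)/2)
s(1)*C(-1*1*4) = (5 + 1)*(-1*1*4 + (-1*1*4)^(3/2)/2 + 5/((-1*1*4))) = 6*(-1*4 + (-1*4)^(3/2)/2 + 5/((-1*4))) = 6*(-4 + (-4)^(3/2)/2 + 5/(-4)) = 6*(-4 + (-8*I)/2 + 5*(-¼)) = 6*(-4 - 4*I - 5/4) = 6*(-21/4 - 4*I) = -63/2 - 24*I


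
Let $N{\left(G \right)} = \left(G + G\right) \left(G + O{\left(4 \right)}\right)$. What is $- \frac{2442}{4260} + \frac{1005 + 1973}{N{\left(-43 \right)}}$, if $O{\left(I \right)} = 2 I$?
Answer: $\frac{88931}{213710} \approx 0.41613$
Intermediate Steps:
$N{\left(G \right)} = 2 G \left(8 + G\right)$ ($N{\left(G \right)} = \left(G + G\right) \left(G + 2 \cdot 4\right) = 2 G \left(G + 8\right) = 2 G \left(8 + G\right)$)
$- \frac{2442}{4260} + \frac{1005 + 1973}{N{\left(-43 \right)}} = - \frac{2442}{4260} + \frac{1005 + 1973}{2 \left(-43\right) \left(8 - 43\right)} = \left(-2442\right) \frac{1}{4260} + \frac{2978}{2 \left(-43\right) \left(-35\right)} = - \frac{407}{710} + \frac{2978}{3010} = - \frac{407}{710} + 2978 \cdot \frac{1}{3010} = - \frac{407}{710} + \frac{1489}{1505} = \frac{88931}{213710}$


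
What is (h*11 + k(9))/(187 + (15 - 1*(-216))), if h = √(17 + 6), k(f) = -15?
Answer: -15/418 + √23/38 ≈ 0.090321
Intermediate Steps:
h = √23 ≈ 4.7958
(h*11 + k(9))/(187 + (15 - 1*(-216))) = (√23*11 - 15)/(187 + (15 - 1*(-216))) = (11*√23 - 15)/(187 + (15 + 216)) = (-15 + 11*√23)/(187 + 231) = (-15 + 11*√23)/418 = (-15 + 11*√23)*(1/418) = -15/418 + √23/38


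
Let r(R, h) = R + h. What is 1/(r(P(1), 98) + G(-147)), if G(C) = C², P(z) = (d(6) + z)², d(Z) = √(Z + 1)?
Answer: 21715/471541197 - 2*√7/471541197 ≈ 4.6040e-5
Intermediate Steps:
d(Z) = √(1 + Z)
P(z) = (z + √7)² (P(z) = (√(1 + 6) + z)² = (√7 + z)² = (z + √7)²)
1/(r(P(1), 98) + G(-147)) = 1/(((1 + √7)² + 98) + (-147)²) = 1/((98 + (1 + √7)²) + 21609) = 1/(21707 + (1 + √7)²)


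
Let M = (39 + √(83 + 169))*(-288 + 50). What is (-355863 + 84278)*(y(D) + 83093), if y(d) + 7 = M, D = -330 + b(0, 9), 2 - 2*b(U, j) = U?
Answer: -20044059340 + 387823380*√7 ≈ -1.9018e+10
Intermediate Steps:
b(U, j) = 1 - U/2
D = -329 (D = -330 + (1 - ½*0) = -330 + (1 + 0) = -330 + 1 = -329)
M = -9282 - 1428*√7 (M = (39 + √252)*(-238) = (39 + 6*√7)*(-238) = -9282 - 1428*√7 ≈ -13060.)
y(d) = -9289 - 1428*√7 (y(d) = -7 + (-9282 - 1428*√7) = -9289 - 1428*√7)
(-355863 + 84278)*(y(D) + 83093) = (-355863 + 84278)*((-9289 - 1428*√7) + 83093) = -271585*(73804 - 1428*√7) = -20044059340 + 387823380*√7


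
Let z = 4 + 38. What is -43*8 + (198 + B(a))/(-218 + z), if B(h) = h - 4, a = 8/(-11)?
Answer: -334055/968 ≈ -345.10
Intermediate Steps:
a = -8/11 (a = 8*(-1/11) = -8/11 ≈ -0.72727)
B(h) = -4 + h
z = 42
-43*8 + (198 + B(a))/(-218 + z) = -43*8 + (198 + (-4 - 8/11))/(-218 + 42) = -344 + (198 - 52/11)/(-176) = -344 + (2126/11)*(-1/176) = -344 - 1063/968 = -334055/968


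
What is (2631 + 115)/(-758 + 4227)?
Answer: 2746/3469 ≈ 0.79158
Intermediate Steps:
(2631 + 115)/(-758 + 4227) = 2746/3469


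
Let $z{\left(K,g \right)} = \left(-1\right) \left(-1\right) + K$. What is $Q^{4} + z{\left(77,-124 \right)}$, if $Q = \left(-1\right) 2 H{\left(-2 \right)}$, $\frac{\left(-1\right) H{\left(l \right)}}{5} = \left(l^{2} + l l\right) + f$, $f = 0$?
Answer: $40960078$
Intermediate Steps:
$z{\left(K,g \right)} = 1 + K$
$H{\left(l \right)} = - 10 l^{2}$ ($H{\left(l \right)} = - 5 \left(\left(l^{2} + l l\right) + 0\right) = - 5 \left(\left(l^{2} + l^{2}\right) + 0\right) = - 5 \left(2 l^{2} + 0\right) = - 5 \cdot 2 l^{2} = - 10 l^{2}$)
$Q = 80$ ($Q = \left(-1\right) 2 \left(- 10 \left(-2\right)^{2}\right) = - 2 \left(\left(-10\right) 4\right) = \left(-2\right) \left(-40\right) = 80$)
$Q^{4} + z{\left(77,-124 \right)} = 80^{4} + \left(1 + 77\right) = 40960000 + 78 = 40960078$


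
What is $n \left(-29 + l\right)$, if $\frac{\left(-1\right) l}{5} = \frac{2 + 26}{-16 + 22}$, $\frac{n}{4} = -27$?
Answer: $5652$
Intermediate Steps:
$n = -108$ ($n = 4 \left(-27\right) = -108$)
$l = - \frac{70}{3}$ ($l = - 5 \frac{2 + 26}{-16 + 22} = - 5 \cdot \frac{28}{6} = - 5 \cdot 28 \cdot \frac{1}{6} = \left(-5\right) \frac{14}{3} = - \frac{70}{3} \approx -23.333$)
$n \left(-29 + l\right) = - 108 \left(-29 - \frac{70}{3}\right) = \left(-108\right) \left(- \frac{157}{3}\right) = 5652$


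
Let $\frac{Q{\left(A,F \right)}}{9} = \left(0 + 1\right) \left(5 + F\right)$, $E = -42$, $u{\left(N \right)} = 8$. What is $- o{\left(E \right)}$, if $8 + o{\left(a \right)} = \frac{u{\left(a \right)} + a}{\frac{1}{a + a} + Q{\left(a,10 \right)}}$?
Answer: $\frac{5504}{667} \approx 8.2519$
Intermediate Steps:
$Q{\left(A,F \right)} = 45 + 9 F$ ($Q{\left(A,F \right)} = 9 \left(0 + 1\right) \left(5 + F\right) = 9 \cdot 1 \left(5 + F\right) = 9 \left(5 + F\right) = 45 + 9 F$)
$o{\left(a \right)} = -8 + \frac{8 + a}{135 + \frac{1}{2 a}}$ ($o{\left(a \right)} = -8 + \frac{8 + a}{\frac{1}{a + a} + \left(45 + 9 \cdot 10\right)} = -8 + \frac{8 + a}{\frac{1}{2 a} + \left(45 + 90\right)} = -8 + \frac{8 + a}{\frac{1}{2 a} + 135} = -8 + \frac{8 + a}{135 + \frac{1}{2 a}}$)
$- o{\left(E \right)} = - \frac{2 \left(-4 + \left(-42\right)^{2} - -45024\right)}{1 + 270 \left(-42\right)} = - \frac{2 \left(-4 + 1764 + 45024\right)}{1 - 11340} = - \frac{2 \cdot 46784}{-11339} = - \frac{2 \left(-1\right) 46784}{11339} = \left(-1\right) \left(- \frac{5504}{667}\right) = \frac{5504}{667}$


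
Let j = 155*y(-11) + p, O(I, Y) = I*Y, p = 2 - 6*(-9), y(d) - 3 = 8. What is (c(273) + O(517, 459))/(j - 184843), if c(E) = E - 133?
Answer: -237443/183082 ≈ -1.2969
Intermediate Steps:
y(d) = 11 (y(d) = 3 + 8 = 11)
p = 56 (p = 2 + 54 = 56)
c(E) = -133 + E
j = 1761 (j = 155*11 + 56 = 1705 + 56 = 1761)
(c(273) + O(517, 459))/(j - 184843) = ((-133 + 273) + 517*459)/(1761 - 184843) = (140 + 237303)/(-183082) = 237443*(-1/183082) = -237443/183082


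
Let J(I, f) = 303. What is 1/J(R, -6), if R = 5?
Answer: 1/303 ≈ 0.0033003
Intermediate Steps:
1/J(R, -6) = 1/303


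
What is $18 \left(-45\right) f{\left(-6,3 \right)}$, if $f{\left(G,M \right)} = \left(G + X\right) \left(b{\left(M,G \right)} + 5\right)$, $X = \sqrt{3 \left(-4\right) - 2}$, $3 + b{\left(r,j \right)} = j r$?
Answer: $-77760 + 12960 i \sqrt{14} \approx -77760.0 + 48492.0 i$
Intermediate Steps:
$b{\left(r,j \right)} = -3 + j r$
$X = i \sqrt{14}$ ($X = \sqrt{-12 - 2} = \sqrt{-14} = i \sqrt{14} \approx 3.7417 i$)
$f{\left(G,M \right)} = \left(2 + G M\right) \left(G + i \sqrt{14}\right)$ ($f{\left(G,M \right)} = \left(G + i \sqrt{14}\right) \left(\left(-3 + G M\right) + 5\right) = \left(G + i \sqrt{14}\right) \left(2 + G M\right) = \left(2 + G M\right) \left(G + i \sqrt{14}\right)$)
$18 \left(-45\right) f{\left(-6,3 \right)} = 18 \left(-45\right) \left(2 \left(-6\right) + 3 \left(-6\right)^{2} + 2 i \sqrt{14} + i \left(-6\right) 3 \sqrt{14}\right) = - 810 \left(-12 + 3 \cdot 36 + 2 i \sqrt{14} - 18 i \sqrt{14}\right) = - 810 \left(-12 + 108 + 2 i \sqrt{14} - 18 i \sqrt{14}\right) = - 810 \left(96 - 16 i \sqrt{14}\right) = -77760 + 12960 i \sqrt{14}$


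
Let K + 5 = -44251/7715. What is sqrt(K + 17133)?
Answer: sqrt(1019138145335)/7715 ≈ 130.85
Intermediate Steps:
K = -82826/7715 (K = -5 - 44251/7715 = -82826/7715 ≈ -10.736)
sqrt(K + 17133) = sqrt(-82826/7715 + 17133) = sqrt(132098269/7715) = sqrt(1019138145335)/7715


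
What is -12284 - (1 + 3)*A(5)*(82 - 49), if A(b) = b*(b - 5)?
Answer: -12284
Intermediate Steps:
A(b) = b*(-5 + b)
-12284 - (1 + 3)*A(5)*(82 - 49) = -12284 - (1 + 3)*(5*(-5 + 5))*(82 - 49) = -12284 - 4*(5*0)*33 = -12284 - 4*0*33 = -12284 - 0*33 = -12284 - 1*0 = -12284 + 0 = -12284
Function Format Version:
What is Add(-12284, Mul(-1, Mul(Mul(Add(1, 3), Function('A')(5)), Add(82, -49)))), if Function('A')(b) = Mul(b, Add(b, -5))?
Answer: -12284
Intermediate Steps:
Function('A')(b) = Mul(b, Add(-5, b))
Add(-12284, Mul(-1, Mul(Mul(Add(1, 3), Function('A')(5)), Add(82, -49)))) = Add(-12284, Mul(-1, Mul(Mul(Add(1, 3), Mul(5, Add(-5, 5))), Add(82, -49)))) = Add(-12284, Mul(-1, Mul(Mul(4, Mul(5, 0)), 33))) = Add(-12284, Mul(-1, Mul(Mul(4, 0), 33))) = Add(-12284, Mul(-1, Mul(0, 33))) = Add(-12284, Mul(-1, 0)) = Add(-12284, 0) = -12284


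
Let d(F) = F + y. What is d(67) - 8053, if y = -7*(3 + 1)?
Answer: -8014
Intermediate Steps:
y = -28 (y = -7*4 = -28)
d(F) = -28 + F (d(F) = F - 28 = -28 + F)
d(67) - 8053 = (-28 + 67) - 8053 = 39 - 8053 = -8014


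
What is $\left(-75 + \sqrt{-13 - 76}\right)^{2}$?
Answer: $\left(75 - i \sqrt{89}\right)^{2} \approx 5536.0 - 1415.1 i$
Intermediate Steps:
$\left(-75 + \sqrt{-13 - 76}\right)^{2} = \left(-75 + \sqrt{-89}\right)^{2} = \left(-75 + i \sqrt{89}\right)^{2}$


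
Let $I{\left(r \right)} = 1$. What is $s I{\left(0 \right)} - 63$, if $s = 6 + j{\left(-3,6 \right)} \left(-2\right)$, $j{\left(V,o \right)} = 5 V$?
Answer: $-27$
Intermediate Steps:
$s = 36$ ($s = 6 + 5 \left(-3\right) \left(-2\right) = 6 - -30 = 6 + 30 = 36$)
$s I{\left(0 \right)} - 63 = 36 \cdot 1 - 63 = 36 - 63 = -27$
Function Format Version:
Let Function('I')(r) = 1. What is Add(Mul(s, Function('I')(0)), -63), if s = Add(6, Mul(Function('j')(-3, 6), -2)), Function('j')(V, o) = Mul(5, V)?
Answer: -27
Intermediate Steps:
s = 36 (s = Add(6, Mul(Mul(5, -3), -2)) = Add(6, Mul(-15, -2)) = Add(6, 30) = 36)
Add(Mul(s, Function('I')(0)), -63) = Add(Mul(36, 1), -63) = Add(36, -63) = -27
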